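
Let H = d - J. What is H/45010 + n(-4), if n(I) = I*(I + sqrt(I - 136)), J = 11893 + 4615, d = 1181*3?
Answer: 141439/9002 - 8*I*sqrt(35) ≈ 15.712 - 47.329*I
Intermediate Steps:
d = 3543
J = 16508
H = -12965 (H = 3543 - 1*16508 = 3543 - 16508 = -12965)
n(I) = I*(I + sqrt(-136 + I))
H/45010 + n(-4) = -12965/45010 - 4*(-4 + sqrt(-136 - 4)) = -12965*1/45010 - 4*(-4 + sqrt(-140)) = -2593/9002 - 4*(-4 + 2*I*sqrt(35)) = -2593/9002 + (16 - 8*I*sqrt(35)) = 141439/9002 - 8*I*sqrt(35)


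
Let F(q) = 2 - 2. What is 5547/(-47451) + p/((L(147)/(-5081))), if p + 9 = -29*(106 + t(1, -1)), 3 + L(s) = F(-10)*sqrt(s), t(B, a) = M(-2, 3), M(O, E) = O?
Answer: -243107690972/47451 ≈ -5.1233e+6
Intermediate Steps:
t(B, a) = -2
F(q) = 0
L(s) = -3 (L(s) = -3 + 0*sqrt(s) = -3 + 0 = -3)
p = -3025 (p = -9 - 29*(106 - 2) = -9 - 29*104 = -9 - 3016 = -3025)
5547/(-47451) + p/((L(147)/(-5081))) = 5547/(-47451) - 3025/((-3/(-5081))) = 5547*(-1/47451) - 3025/((-3*(-1/5081))) = -1849/15817 - 3025/3/5081 = -1849/15817 - 3025*5081/3 = -1849/15817 - 15370025/3 = -243107690972/47451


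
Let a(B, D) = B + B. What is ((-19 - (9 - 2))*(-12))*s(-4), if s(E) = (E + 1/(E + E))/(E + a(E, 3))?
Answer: 429/4 ≈ 107.25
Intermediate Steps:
a(B, D) = 2*B
s(E) = (E + 1/(2*E))/(3*E) (s(E) = (E + 1/(E + E))/(E + 2*E) = (E + 1/(2*E))/((3*E)) = (E + 1/(2*E))*(1/(3*E)) = (E + 1/(2*E))/(3*E))
((-19 - (9 - 2))*(-12))*s(-4) = ((-19 - (9 - 2))*(-12))*(⅓ + (⅙)/(-4)²) = ((-19 - 1*7)*(-12))*(⅓ + (⅙)*(1/16)) = ((-19 - 7)*(-12))*(⅓ + 1/96) = -26*(-12)*(11/32) = 312*(11/32) = 429/4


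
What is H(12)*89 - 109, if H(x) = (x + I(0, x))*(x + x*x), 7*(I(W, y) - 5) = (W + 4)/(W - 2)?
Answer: 1623665/7 ≈ 2.3195e+5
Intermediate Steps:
I(W, y) = 5 + (4 + W)/(7*(-2 + W)) (I(W, y) = 5 + ((W + 4)/(W - 2))/7 = 5 + ((4 + W)/(-2 + W))/7 = 5 + (4 + W)/(7*(-2 + W)))
H(x) = (33/7 + x)*(x + x**2) (H(x) = (x + 6*(-11 + 6*0)/(7*(-2 + 0)))*(x + x*x) = (x + (6/7)*(-11 + 0)/(-2))*(x + x**2) = (x + (6/7)*(-1/2)*(-11))*(x + x**2) = (x + 33/7)*(x + x**2) = (33/7 + x)*(x + x**2))
H(12)*89 - 109 = ((1/7)*12*(33 + 7*12**2 + 40*12))*89 - 109 = ((1/7)*12*(33 + 7*144 + 480))*89 - 109 = ((1/7)*12*(33 + 1008 + 480))*89 - 109 = ((1/7)*12*1521)*89 - 109 = (18252/7)*89 - 109 = 1624428/7 - 109 = 1623665/7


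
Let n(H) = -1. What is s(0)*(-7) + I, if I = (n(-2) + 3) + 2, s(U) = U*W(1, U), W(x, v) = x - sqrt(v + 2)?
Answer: 4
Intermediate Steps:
W(x, v) = x - sqrt(2 + v)
s(U) = U*(1 - sqrt(2 + U))
I = 4 (I = (-1 + 3) + 2 = 2 + 2 = 4)
s(0)*(-7) + I = (0*(1 - sqrt(2 + 0)))*(-7) + 4 = (0*(1 - sqrt(2)))*(-7) + 4 = 0*(-7) + 4 = 0 + 4 = 4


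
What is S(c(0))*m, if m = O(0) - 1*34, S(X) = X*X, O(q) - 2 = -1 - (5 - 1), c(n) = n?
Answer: 0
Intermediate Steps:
O(q) = -3 (O(q) = 2 + (-1 - (5 - 1)) = 2 + (-1 - 1*4) = 2 + (-1 - 4) = 2 - 5 = -3)
S(X) = X²
m = -37 (m = -3 - 1*34 = -3 - 34 = -37)
S(c(0))*m = 0²*(-37) = 0*(-37) = 0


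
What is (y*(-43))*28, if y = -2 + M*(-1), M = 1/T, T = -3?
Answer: 6020/3 ≈ 2006.7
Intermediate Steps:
M = -⅓ (M = 1/(-3) = -⅓ ≈ -0.33333)
y = -5/3 (y = -2 - ⅓*(-1) = -2 + ⅓ = -5/3 ≈ -1.6667)
(y*(-43))*28 = -5/3*(-43)*28 = (215/3)*28 = 6020/3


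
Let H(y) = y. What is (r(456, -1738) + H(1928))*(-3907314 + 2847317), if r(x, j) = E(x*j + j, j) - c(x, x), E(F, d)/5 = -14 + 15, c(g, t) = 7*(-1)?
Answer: -2056394180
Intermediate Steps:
c(g, t) = -7
E(F, d) = 5 (E(F, d) = 5*(-14 + 15) = 5*1 = 5)
r(x, j) = 12 (r(x, j) = 5 - 1*(-7) = 5 + 7 = 12)
(r(456, -1738) + H(1928))*(-3907314 + 2847317) = (12 + 1928)*(-3907314 + 2847317) = 1940*(-1059997) = -2056394180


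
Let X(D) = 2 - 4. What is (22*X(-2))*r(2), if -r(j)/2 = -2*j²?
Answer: -704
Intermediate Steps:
r(j) = 4*j² (r(j) = -(-4)*j² = 4*j²)
X(D) = -2
(22*X(-2))*r(2) = (22*(-2))*(4*2²) = -176*4 = -44*16 = -704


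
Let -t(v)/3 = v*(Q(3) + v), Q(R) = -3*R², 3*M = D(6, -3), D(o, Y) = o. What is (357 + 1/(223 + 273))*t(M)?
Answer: 13280475/248 ≈ 53550.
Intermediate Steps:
M = 2 (M = (⅓)*6 = 2)
t(v) = -3*v*(-27 + v) (t(v) = -3*v*(-3*3² + v) = -3*v*(-3*9 + v) = -3*v*(-27 + v))
(357 + 1/(223 + 273))*t(M) = (357 + 1/(223 + 273))*(3*2*(27 - 1*2)) = (357 + 1/496)*(3*2*(27 - 2)) = (357 + 1/496)*(3*2*25) = (177073/496)*150 = 13280475/248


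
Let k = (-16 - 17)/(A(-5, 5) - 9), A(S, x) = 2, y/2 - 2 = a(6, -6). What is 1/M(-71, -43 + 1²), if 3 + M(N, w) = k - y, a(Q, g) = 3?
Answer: -7/58 ≈ -0.12069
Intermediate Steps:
y = 10 (y = 4 + 2*3 = 4 + 6 = 10)
k = 33/7 (k = (-16 - 17)/(2 - 9) = -33/(-7) = -33*(-⅐) = 33/7 ≈ 4.7143)
M(N, w) = -58/7 (M(N, w) = -3 + (33/7 - 1*10) = -3 + (33/7 - 10) = -3 - 37/7 = -58/7)
1/M(-71, -43 + 1²) = 1/(-58/7) = -7/58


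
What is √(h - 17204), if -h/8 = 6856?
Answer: 2*I*√18013 ≈ 268.42*I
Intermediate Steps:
h = -54848 (h = -8*6856 = -54848)
√(h - 17204) = √(-54848 - 17204) = √(-72052) = 2*I*√18013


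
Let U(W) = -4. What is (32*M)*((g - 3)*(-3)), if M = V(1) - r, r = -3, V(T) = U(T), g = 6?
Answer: 288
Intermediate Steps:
V(T) = -4
M = -1 (M = -4 - 1*(-3) = -4 + 3 = -1)
(32*M)*((g - 3)*(-3)) = (32*(-1))*((6 - 3)*(-3)) = -96*(-3) = -32*(-9) = 288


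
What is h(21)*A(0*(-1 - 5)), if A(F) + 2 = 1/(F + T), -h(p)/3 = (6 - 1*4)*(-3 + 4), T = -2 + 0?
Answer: 15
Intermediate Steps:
T = -2
h(p) = -6 (h(p) = -3*(6 - 1*4)*(-3 + 4) = -3*(6 - 4) = -6)
A(F) = -2 + 1/(-2 + F) (A(F) = -2 + 1/(F - 2) = -2 + 1/(-2 + F))
h(21)*A(0*(-1 - 5)) = -6*(5 - 0*(-1 - 5))/(-2 + 0*(-1 - 5)) = -6*(5 - 0*(-6))/(-2 + 0*(-6)) = -6*(5 - 2*0)/(-2 + 0) = -6*(5 + 0)/(-2) = -(-3)*5 = -6*(-5/2) = 15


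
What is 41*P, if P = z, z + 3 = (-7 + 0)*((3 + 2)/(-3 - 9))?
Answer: -41/12 ≈ -3.4167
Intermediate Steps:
z = -1/12 (z = -3 + (-7 + 0)*((3 + 2)/(-3 - 9)) = -3 - 35/(-12) = -3 - 35*(-1)/12 = -3 - 7*(-5/12) = -3 + 35/12 = -1/12 ≈ -0.083333)
P = -1/12 ≈ -0.083333
41*P = 41*(-1/12) = -41/12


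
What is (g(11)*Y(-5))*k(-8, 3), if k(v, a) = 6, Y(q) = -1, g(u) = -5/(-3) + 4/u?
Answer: -134/11 ≈ -12.182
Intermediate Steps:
g(u) = 5/3 + 4/u (g(u) = -5*(-⅓) + 4/u = 5/3 + 4/u)
(g(11)*Y(-5))*k(-8, 3) = ((5/3 + 4/11)*(-1))*6 = ((67/33)*(-1))*6 = -67/33*6 = -134/11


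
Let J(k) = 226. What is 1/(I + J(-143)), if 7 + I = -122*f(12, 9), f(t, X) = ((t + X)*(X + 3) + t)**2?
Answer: -1/8502693 ≈ -1.1761e-7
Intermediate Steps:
f(t, X) = (t + (3 + X)*(X + t))**2 (f(t, X) = ((X + t)*(3 + X) + t)**2 = ((3 + X)*(X + t) + t)**2 = (t + (3 + X)*(X + t))**2)
I = -8502919 (I = -7 - 122*(9**2 + 3*9 + 4*12 + 9*12)**2 = -7 - 122*(81 + 27 + 48 + 108)**2 = -7 - 122*264**2 = -7 - 122*69696 = -7 - 8502912 = -8502919)
1/(I + J(-143)) = 1/(-8502919 + 226) = 1/(-8502693) = -1/8502693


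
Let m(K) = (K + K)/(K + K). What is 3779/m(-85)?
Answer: 3779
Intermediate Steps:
m(K) = 1 (m(K) = (2*K)/((2*K)) = (2*K)*(1/(2*K)) = 1)
3779/m(-85) = 3779/1 = 3779*1 = 3779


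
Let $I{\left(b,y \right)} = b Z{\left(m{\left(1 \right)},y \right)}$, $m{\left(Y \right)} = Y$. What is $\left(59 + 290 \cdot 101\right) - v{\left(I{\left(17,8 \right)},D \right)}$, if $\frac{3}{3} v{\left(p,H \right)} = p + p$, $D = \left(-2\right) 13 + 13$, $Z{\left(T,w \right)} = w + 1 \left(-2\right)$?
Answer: $29145$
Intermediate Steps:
$Z{\left(T,w \right)} = -2 + w$ ($Z{\left(T,w \right)} = w - 2 = -2 + w$)
$I{\left(b,y \right)} = b \left(-2 + y\right)$
$D = -13$ ($D = -26 + 13 = -13$)
$v{\left(p,H \right)} = 2 p$ ($v{\left(p,H \right)} = p + p = 2 p$)
$\left(59 + 290 \cdot 101\right) - v{\left(I{\left(17,8 \right)},D \right)} = \left(59 + 290 \cdot 101\right) - 2 \cdot 17 \left(-2 + 8\right) = \left(59 + 29290\right) - 2 \cdot 17 \cdot 6 = 29349 - 2 \cdot 102 = 29349 - 204 = 29145$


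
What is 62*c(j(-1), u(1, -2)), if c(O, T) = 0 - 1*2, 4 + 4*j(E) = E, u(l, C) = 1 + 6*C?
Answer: -124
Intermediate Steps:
j(E) = -1 + E/4
c(O, T) = -2 (c(O, T) = 0 - 2 = -2)
62*c(j(-1), u(1, -2)) = 62*(-2) = -124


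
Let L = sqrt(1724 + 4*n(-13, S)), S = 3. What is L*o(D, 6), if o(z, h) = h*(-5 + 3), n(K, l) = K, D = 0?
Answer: -24*sqrt(418) ≈ -490.68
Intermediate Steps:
o(z, h) = -2*h (o(z, h) = h*(-2) = -2*h)
L = 2*sqrt(418) (L = sqrt(1724 + 4*(-13)) = sqrt(1724 - 52) = sqrt(1672) = 2*sqrt(418) ≈ 40.890)
L*o(D, 6) = (2*sqrt(418))*(-2*6) = (2*sqrt(418))*(-12) = -24*sqrt(418)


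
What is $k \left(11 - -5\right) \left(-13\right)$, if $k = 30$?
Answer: $-6240$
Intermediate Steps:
$k \left(11 - -5\right) \left(-13\right) = 30 \left(11 - -5\right) \left(-13\right) = 30 \left(11 + 5\right) \left(-13\right) = 30 \cdot 16 \left(-13\right) = 480 \left(-13\right) = -6240$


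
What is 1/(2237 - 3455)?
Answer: -1/1218 ≈ -0.00082102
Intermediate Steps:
1/(2237 - 3455) = 1/(-1218) = -1/1218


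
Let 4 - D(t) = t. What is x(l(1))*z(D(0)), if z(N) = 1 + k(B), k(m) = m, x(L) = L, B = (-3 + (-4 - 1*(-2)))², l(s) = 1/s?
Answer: 26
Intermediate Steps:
D(t) = 4 - t
B = 25 (B = (-3 + (-4 + 2))² = (-3 - 2)² = (-5)² = 25)
z(N) = 26 (z(N) = 1 + 25 = 26)
x(l(1))*z(D(0)) = 26/1 = 1*26 = 26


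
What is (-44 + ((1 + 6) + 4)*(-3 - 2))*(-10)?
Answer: 990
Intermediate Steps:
(-44 + ((1 + 6) + 4)*(-3 - 2))*(-10) = (-44 + (7 + 4)*(-5))*(-10) = (-44 + 11*(-5))*(-10) = (-44 - 55)*(-10) = -99*(-10) = 990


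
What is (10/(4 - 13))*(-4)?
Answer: 40/9 ≈ 4.4444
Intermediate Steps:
(10/(4 - 13))*(-4) = (10/(-9))*(-4) = (10*(-⅑))*(-4) = -10/9*(-4) = 40/9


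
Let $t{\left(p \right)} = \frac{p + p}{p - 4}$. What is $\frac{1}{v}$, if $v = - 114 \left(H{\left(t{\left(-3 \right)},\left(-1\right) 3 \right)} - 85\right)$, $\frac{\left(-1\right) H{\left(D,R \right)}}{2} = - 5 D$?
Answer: $\frac{7}{60990} \approx 0.00011477$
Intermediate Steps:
$t{\left(p \right)} = \frac{2 p}{-4 + p}$
$H{\left(D,R \right)} = 10 D$ ($H{\left(D,R \right)} = - 2 \left(- 5 D\right) = 10 D$)
$v = \frac{60990}{7}$ ($v = - 114 \left(10 \cdot 2 \left(-3\right) \frac{1}{-4 - 3} - 85\right) = - 114 \left(10 \cdot 2 \left(-3\right) \frac{1}{-7} - 85\right) = - 114 \left(10 \cdot 2 \left(-3\right) \left(- \frac{1}{7}\right) - 85\right) = - 114 \left(10 \cdot \frac{6}{7} - 85\right) = - 114 \left(\frac{60}{7} - 85\right) = \left(-114\right) \left(- \frac{535}{7}\right) = \frac{60990}{7} \approx 8712.9$)
$\frac{1}{v} = \frac{1}{\frac{60990}{7}} = \frac{7}{60990}$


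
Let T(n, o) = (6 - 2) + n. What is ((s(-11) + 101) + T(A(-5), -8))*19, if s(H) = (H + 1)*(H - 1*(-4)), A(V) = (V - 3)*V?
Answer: 4085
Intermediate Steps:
A(V) = V*(-3 + V) (A(V) = (-3 + V)*V = V*(-3 + V))
s(H) = (1 + H)*(4 + H) (s(H) = (1 + H)*(H + 4) = (1 + H)*(4 + H))
T(n, o) = 4 + n
((s(-11) + 101) + T(A(-5), -8))*19 = (((4 + (-11)**2 + 5*(-11)) + 101) + (4 - 5*(-3 - 5)))*19 = (((4 + 121 - 55) + 101) + (4 - 5*(-8)))*19 = ((70 + 101) + (4 + 40))*19 = (171 + 44)*19 = 215*19 = 4085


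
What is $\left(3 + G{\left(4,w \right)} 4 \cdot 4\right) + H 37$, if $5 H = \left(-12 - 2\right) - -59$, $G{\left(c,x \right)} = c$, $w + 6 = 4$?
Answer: $400$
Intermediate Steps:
$w = -2$ ($w = -6 + 4 = -2$)
$H = 9$ ($H = \frac{\left(-12 - 2\right) - -59}{5} = \frac{-14 + 59}{5} = \frac{1}{5} \cdot 45 = 9$)
$\left(3 + G{\left(4,w \right)} 4 \cdot 4\right) + H 37 = \left(3 + 4 \cdot 4 \cdot 4\right) + 9 \cdot 37 = \left(3 + 16 \cdot 4\right) + 333 = \left(3 + 64\right) + 333 = 67 + 333 = 400$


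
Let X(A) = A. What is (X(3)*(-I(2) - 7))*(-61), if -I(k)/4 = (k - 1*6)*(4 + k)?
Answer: 18849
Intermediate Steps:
I(k) = -4*(-6 + k)*(4 + k) (I(k) = -4*(k - 1*6)*(4 + k) = -4*(k - 6)*(4 + k) = -4*(-6 + k)*(4 + k))
(X(3)*(-I(2) - 7))*(-61) = (3*(-(96 - 4*2² + 8*2) - 7))*(-61) = (3*(-(96 - 4*4 + 16) - 7))*(-61) = (3*(-(96 - 16 + 16) - 7))*(-61) = (3*(-1*96 - 7))*(-61) = (3*(-96 - 7))*(-61) = (3*(-103))*(-61) = -309*(-61) = 18849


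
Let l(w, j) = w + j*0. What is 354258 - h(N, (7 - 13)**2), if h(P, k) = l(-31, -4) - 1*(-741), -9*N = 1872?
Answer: 353548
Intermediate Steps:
l(w, j) = w (l(w, j) = w + 0 = w)
N = -208 (N = -1/9*1872 = -208)
h(P, k) = 710 (h(P, k) = -31 - 1*(-741) = -31 + 741 = 710)
354258 - h(N, (7 - 13)**2) = 354258 - 1*710 = 354258 - 710 = 353548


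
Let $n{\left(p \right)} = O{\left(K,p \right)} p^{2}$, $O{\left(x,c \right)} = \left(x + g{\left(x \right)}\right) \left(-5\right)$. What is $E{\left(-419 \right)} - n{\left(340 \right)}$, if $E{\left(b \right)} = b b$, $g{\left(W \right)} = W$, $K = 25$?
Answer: $29075561$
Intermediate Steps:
$E{\left(b \right)} = b^{2}$
$O{\left(x,c \right)} = - 10 x$ ($O{\left(x,c \right)} = \left(x + x\right) \left(-5\right) = 2 x \left(-5\right) = - 10 x$)
$n{\left(p \right)} = - 250 p^{2}$ ($n{\left(p \right)} = \left(-10\right) 25 p^{2} = - 250 p^{2}$)
$E{\left(-419 \right)} - n{\left(340 \right)} = \left(-419\right)^{2} - - 250 \cdot 340^{2} = 175561 - \left(-250\right) 115600 = 175561 - -28900000 = 175561 + 28900000 = 29075561$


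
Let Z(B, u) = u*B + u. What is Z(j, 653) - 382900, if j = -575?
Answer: -757722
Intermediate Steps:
Z(B, u) = u + B*u (Z(B, u) = B*u + u = u + B*u)
Z(j, 653) - 382900 = 653*(1 - 575) - 382900 = 653*(-574) - 382900 = -374822 - 382900 = -757722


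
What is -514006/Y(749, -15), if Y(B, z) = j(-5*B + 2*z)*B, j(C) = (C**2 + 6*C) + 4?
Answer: -514006/10656756271 ≈ -4.8233e-5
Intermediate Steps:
j(C) = 4 + C**2 + 6*C
Y(B, z) = B*(4 + (-5*B + 2*z)**2 - 30*B + 12*z) (Y(B, z) = (4 + (-5*B + 2*z)**2 + 6*(-5*B + 2*z))*B = (4 + (-5*B + 2*z)**2 + (-30*B + 12*z))*B = (4 + (-5*B + 2*z)**2 - 30*B + 12*z)*B = B*(4 + (-5*B + 2*z)**2 - 30*B + 12*z))
-514006/Y(749, -15) = -514006*1/(749*(4 + (-2*(-15) + 5*749)**2 - 30*749 + 12*(-15))) = -514006*1/(749*(4 + (30 + 3745)**2 - 22470 - 180)) = -514006*1/(749*(4 + 3775**2 - 22470 - 180)) = -514006*1/(749*(4 + 14250625 - 22470 - 180)) = -514006/(749*14227979) = -514006/10656756271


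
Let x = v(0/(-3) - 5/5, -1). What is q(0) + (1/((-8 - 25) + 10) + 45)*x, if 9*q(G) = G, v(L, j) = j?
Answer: -1034/23 ≈ -44.957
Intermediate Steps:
x = -1
q(G) = G/9
q(0) + (1/((-8 - 25) + 10) + 45)*x = (1/9)*0 + (1/((-8 - 25) + 10) + 45)*(-1) = 0 + (1/(-33 + 10) + 45)*(-1) = 0 + (1/(-23) + 45)*(-1) = 0 + (-1/23 + 45)*(-1) = 0 + (1034/23)*(-1) = 0 - 1034/23 = -1034/23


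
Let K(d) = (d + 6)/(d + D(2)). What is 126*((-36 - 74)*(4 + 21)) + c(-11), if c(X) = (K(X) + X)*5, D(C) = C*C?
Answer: -2425860/7 ≈ -3.4655e+5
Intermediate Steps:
D(C) = C**2
K(d) = (6 + d)/(4 + d) (K(d) = (d + 6)/(d + 2**2) = (6 + d)/(d + 4) = (6 + d)/(4 + d))
c(X) = 5*X + 5*(6 + X)/(4 + X) (c(X) = ((6 + X)/(4 + X) + X)*5 = (X + (6 + X)/(4 + X))*5 = 5*X + 5*(6 + X)/(4 + X))
126*((-36 - 74)*(4 + 21)) + c(-11) = 126*((-36 - 74)*(4 + 21)) + 5*(6 + (-11)**2 + 5*(-11))/(4 - 11) = 126*(-110*25) + 5*(6 + 121 - 55)/(-7) = 126*(-2750) + 5*(-1/7)*72 = -346500 - 360/7 = -2425860/7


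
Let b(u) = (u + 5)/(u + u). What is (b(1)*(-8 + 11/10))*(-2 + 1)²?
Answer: -207/10 ≈ -20.700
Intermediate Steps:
b(u) = (5 + u)/(2*u) (b(u) = (5 + u)/((2*u)) = (5 + u)*(1/(2*u)) = (5 + u)/(2*u))
(b(1)*(-8 + 11/10))*(-2 + 1)² = (((½)*(5 + 1)/1)*(-8 + 11/10))*(-2 + 1)² = (((½)*1*6)*(-8 + 11*(⅒)))*(-1)² = (3*(-8 + 11/10))*1 = (3*(-69/10))*1 = -207/10*1 = -207/10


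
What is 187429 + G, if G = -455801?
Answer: -268372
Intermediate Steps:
187429 + G = 187429 - 455801 = -268372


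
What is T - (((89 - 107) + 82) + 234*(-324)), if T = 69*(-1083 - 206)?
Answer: -13189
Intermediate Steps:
T = -88941 (T = 69*(-1289) = -88941)
T - (((89 - 107) + 82) + 234*(-324)) = -88941 - (((89 - 107) + 82) + 234*(-324)) = -88941 - ((-18 + 82) - 75816) = -88941 - (64 - 75816) = -88941 - 1*(-75752) = -88941 + 75752 = -13189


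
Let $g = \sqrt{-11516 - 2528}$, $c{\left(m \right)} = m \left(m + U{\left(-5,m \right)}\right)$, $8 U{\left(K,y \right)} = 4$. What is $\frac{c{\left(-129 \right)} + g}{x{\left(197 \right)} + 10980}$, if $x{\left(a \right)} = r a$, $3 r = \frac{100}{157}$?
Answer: $\frac{15615063}{10382560} + \frac{471 i \sqrt{3511}}{2595640} \approx 1.504 + 0.010752 i$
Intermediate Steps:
$U{\left(K,y \right)} = \frac{1}{2}$ ($U{\left(K,y \right)} = \frac{1}{8} \cdot 4 = \frac{1}{2}$)
$c{\left(m \right)} = m \left(\frac{1}{2} + m\right)$ ($c{\left(m \right)} = m \left(m + \frac{1}{2}\right) = m \left(\frac{1}{2} + m\right)$)
$r = \frac{100}{471}$ ($r = \frac{100 \cdot \frac{1}{157}}{3} = \frac{1}{3} \cdot \frac{100}{157} = \frac{100}{471} \approx 0.21231$)
$g = 2 i \sqrt{3511}$ ($g = \sqrt{-14044} = 2 i \sqrt{3511} \approx 118.51 i$)
$x{\left(a \right)} = \frac{100 a}{471}$
$\frac{c{\left(-129 \right)} + g}{x{\left(197 \right)} + 10980} = \frac{- 129 \left(\frac{1}{2} - 129\right) + 2 i \sqrt{3511}}{\frac{100}{471} \cdot 197 + 10980} = \frac{\left(-129\right) \left(- \frac{257}{2}\right) + 2 i \sqrt{3511}}{\frac{19700}{471} + 10980} = \frac{\frac{33153}{2} + 2 i \sqrt{3511}}{\frac{5191280}{471}} = \left(\frac{33153}{2} + 2 i \sqrt{3511}\right) \frac{471}{5191280} = \frac{15615063}{10382560} + \frac{471 i \sqrt{3511}}{2595640}$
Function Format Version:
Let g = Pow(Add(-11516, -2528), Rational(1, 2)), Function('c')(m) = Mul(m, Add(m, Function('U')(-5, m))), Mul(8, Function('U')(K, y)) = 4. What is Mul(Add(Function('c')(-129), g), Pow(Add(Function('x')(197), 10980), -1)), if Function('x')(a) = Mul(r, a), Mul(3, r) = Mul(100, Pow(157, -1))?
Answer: Add(Rational(15615063, 10382560), Mul(Rational(471, 2595640), I, Pow(3511, Rational(1, 2)))) ≈ Add(1.5040, Mul(0.010752, I))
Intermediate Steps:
Function('U')(K, y) = Rational(1, 2) (Function('U')(K, y) = Mul(Rational(1, 8), 4) = Rational(1, 2))
Function('c')(m) = Mul(m, Add(Rational(1, 2), m)) (Function('c')(m) = Mul(m, Add(m, Rational(1, 2))) = Mul(m, Add(Rational(1, 2), m)))
r = Rational(100, 471) (r = Mul(Rational(1, 3), Mul(100, Pow(157, -1))) = Mul(Rational(1, 3), Mul(100, Rational(1, 157))) = Mul(Rational(1, 3), Rational(100, 157)) = Rational(100, 471) ≈ 0.21231)
g = Mul(2, I, Pow(3511, Rational(1, 2))) (g = Pow(-14044, Rational(1, 2)) = Mul(2, I, Pow(3511, Rational(1, 2))) ≈ Mul(118.51, I))
Function('x')(a) = Mul(Rational(100, 471), a)
Mul(Add(Function('c')(-129), g), Pow(Add(Function('x')(197), 10980), -1)) = Mul(Add(Mul(-129, Add(Rational(1, 2), -129)), Mul(2, I, Pow(3511, Rational(1, 2)))), Pow(Add(Mul(Rational(100, 471), 197), 10980), -1)) = Mul(Add(Mul(-129, Rational(-257, 2)), Mul(2, I, Pow(3511, Rational(1, 2)))), Pow(Add(Rational(19700, 471), 10980), -1)) = Mul(Add(Rational(33153, 2), Mul(2, I, Pow(3511, Rational(1, 2)))), Pow(Rational(5191280, 471), -1)) = Mul(Add(Rational(33153, 2), Mul(2, I, Pow(3511, Rational(1, 2)))), Rational(471, 5191280)) = Add(Rational(15615063, 10382560), Mul(Rational(471, 2595640), I, Pow(3511, Rational(1, 2))))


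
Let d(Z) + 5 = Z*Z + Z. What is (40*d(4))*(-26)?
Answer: -15600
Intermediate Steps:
d(Z) = -5 + Z + Z² (d(Z) = -5 + (Z*Z + Z) = -5 + (Z² + Z) = -5 + (Z + Z²) = -5 + Z + Z²)
(40*d(4))*(-26) = (40*(-5 + 4 + 4²))*(-26) = (40*(-5 + 4 + 16))*(-26) = (40*15)*(-26) = 600*(-26) = -15600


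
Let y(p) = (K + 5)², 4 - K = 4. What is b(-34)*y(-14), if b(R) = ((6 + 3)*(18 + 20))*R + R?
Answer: -291550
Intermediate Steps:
K = 0 (K = 4 - 1*4 = 4 - 4 = 0)
y(p) = 25 (y(p) = (0 + 5)² = 5² = 25)
b(R) = 343*R (b(R) = (9*38)*R + R = 342*R + R = 343*R)
b(-34)*y(-14) = (343*(-34))*25 = -11662*25 = -291550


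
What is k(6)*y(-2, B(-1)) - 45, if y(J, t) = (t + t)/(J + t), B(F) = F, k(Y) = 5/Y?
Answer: -400/9 ≈ -44.444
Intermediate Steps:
y(J, t) = 2*t/(J + t) (y(J, t) = (2*t)/(J + t) = 2*t/(J + t))
k(6)*y(-2, B(-1)) - 45 = (5/6)*(2*(-1)/(-2 - 1)) - 45 = (5*(⅙))*(2*(-1)/(-3)) - 45 = 5*(2*(-1)*(-⅓))/6 - 45 = (⅚)*(⅔) - 45 = 5/9 - 45 = -400/9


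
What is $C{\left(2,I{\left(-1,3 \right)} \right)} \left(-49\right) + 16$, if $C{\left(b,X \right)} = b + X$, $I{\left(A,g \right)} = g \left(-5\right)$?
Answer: $653$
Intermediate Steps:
$I{\left(A,g \right)} = - 5 g$
$C{\left(b,X \right)} = X + b$
$C{\left(2,I{\left(-1,3 \right)} \right)} \left(-49\right) + 16 = \left(\left(-5\right) 3 + 2\right) \left(-49\right) + 16 = \left(-15 + 2\right) \left(-49\right) + 16 = \left(-13\right) \left(-49\right) + 16 = 637 + 16 = 653$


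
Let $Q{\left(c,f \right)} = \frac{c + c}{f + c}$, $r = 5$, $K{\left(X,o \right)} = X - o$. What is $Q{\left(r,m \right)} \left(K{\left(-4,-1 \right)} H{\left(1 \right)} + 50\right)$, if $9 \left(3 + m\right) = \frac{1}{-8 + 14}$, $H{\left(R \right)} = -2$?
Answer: $\frac{30240}{109} \approx 277.43$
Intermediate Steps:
$m = - \frac{161}{54}$ ($m = -3 + \frac{1}{9 \left(-8 + 14\right)} = -3 + \frac{1}{9 \cdot 6} = -3 + \frac{1}{9} \cdot \frac{1}{6} = -3 + \frac{1}{54} = - \frac{161}{54} \approx -2.9815$)
$Q{\left(c,f \right)} = \frac{2 c}{c + f}$
$Q{\left(r,m \right)} \left(K{\left(-4,-1 \right)} H{\left(1 \right)} + 50\right) = 2 \cdot 5 \frac{1}{5 - \frac{161}{54}} \left(\left(-4 - -1\right) \left(-2\right) + 50\right) = 2 \cdot 5 \frac{1}{\frac{109}{54}} \left(\left(-4 + 1\right) \left(-2\right) + 50\right) = 2 \cdot 5 \cdot \frac{54}{109} \left(\left(-3\right) \left(-2\right) + 50\right) = \frac{540 \left(6 + 50\right)}{109} = \frac{540}{109} \cdot 56 = \frac{30240}{109}$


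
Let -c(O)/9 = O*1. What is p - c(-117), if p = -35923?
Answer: -36976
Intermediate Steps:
c(O) = -9*O
p - c(-117) = -35923 - (-9)*(-117) = -35923 - 1*1053 = -35923 - 1053 = -36976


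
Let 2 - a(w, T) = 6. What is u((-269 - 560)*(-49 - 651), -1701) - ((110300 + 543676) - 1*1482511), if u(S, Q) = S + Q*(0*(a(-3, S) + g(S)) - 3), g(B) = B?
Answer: 1413938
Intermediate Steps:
a(w, T) = -4 (a(w, T) = 2 - 1*6 = 2 - 6 = -4)
u(S, Q) = S - 3*Q (u(S, Q) = S + Q*(0*(-4 + S) - 3) = S + Q*(0 - 3) = S + Q*(-3) = S - 3*Q)
u((-269 - 560)*(-49 - 651), -1701) - ((110300 + 543676) - 1*1482511) = ((-269 - 560)*(-49 - 651) - 3*(-1701)) - ((110300 + 543676) - 1*1482511) = (-829*(-700) + 5103) - (653976 - 1482511) = (580300 + 5103) - 1*(-828535) = 585403 + 828535 = 1413938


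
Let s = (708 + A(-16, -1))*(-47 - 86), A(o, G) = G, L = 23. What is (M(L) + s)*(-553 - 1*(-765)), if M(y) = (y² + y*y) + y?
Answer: -19705400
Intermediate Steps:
M(y) = y + 2*y² (M(y) = (y² + y²) + y = 2*y² + y = y + 2*y²)
s = -94031 (s = (708 - 1)*(-47 - 86) = 707*(-133) = -94031)
(M(L) + s)*(-553 - 1*(-765)) = (23*(1 + 2*23) - 94031)*(-553 - 1*(-765)) = (23*(1 + 46) - 94031)*(-553 + 765) = (23*47 - 94031)*212 = (1081 - 94031)*212 = -92950*212 = -19705400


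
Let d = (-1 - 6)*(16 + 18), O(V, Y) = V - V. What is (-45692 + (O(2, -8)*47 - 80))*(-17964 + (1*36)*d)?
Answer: 1214422704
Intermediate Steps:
O(V, Y) = 0
d = -238 (d = -7*34 = -238)
(-45692 + (O(2, -8)*47 - 80))*(-17964 + (1*36)*d) = (-45692 + (0*47 - 80))*(-17964 + (1*36)*(-238)) = (-45692 + (0 - 80))*(-17964 + 36*(-238)) = (-45692 - 80)*(-17964 - 8568) = -45772*(-26532) = 1214422704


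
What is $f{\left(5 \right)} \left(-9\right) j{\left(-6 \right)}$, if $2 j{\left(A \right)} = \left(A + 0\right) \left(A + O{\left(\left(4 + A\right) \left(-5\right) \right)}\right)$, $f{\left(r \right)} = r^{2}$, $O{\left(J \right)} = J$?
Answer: $2700$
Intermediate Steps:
$j{\left(A \right)} = \frac{A \left(-20 - 4 A\right)}{2}$ ($j{\left(A \right)} = \frac{\left(A + 0\right) \left(A + \left(4 + A\right) \left(-5\right)\right)}{2} = \frac{A \left(A - \left(20 + 5 A\right)\right)}{2} = \frac{A \left(-20 - 4 A\right)}{2}$)
$f{\left(5 \right)} \left(-9\right) j{\left(-6 \right)} = 5^{2} \left(-9\right) \left(\left(-2\right) \left(-6\right) \left(5 - 6\right)\right) = 25 \left(-9\right) \left(\left(-2\right) \left(-6\right) \left(-1\right)\right) = \left(-225\right) \left(-12\right) = 2700$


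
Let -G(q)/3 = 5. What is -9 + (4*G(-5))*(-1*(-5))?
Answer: -309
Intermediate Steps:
G(q) = -15 (G(q) = -3*5 = -15)
-9 + (4*G(-5))*(-1*(-5)) = -9 + (4*(-15))*(-1*(-5)) = -9 - 60*5 = -9 - 300 = -309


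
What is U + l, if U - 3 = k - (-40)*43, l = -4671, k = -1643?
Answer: -4591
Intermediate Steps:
U = 80 (U = 3 + (-1643 - (-40)*43) = 3 + (-1643 - 1*(-1720)) = 3 + (-1643 + 1720) = 3 + 77 = 80)
U + l = 80 - 4671 = -4591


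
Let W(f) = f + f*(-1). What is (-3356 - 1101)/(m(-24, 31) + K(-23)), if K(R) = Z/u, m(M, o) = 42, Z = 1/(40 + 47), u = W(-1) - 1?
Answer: -387759/3653 ≈ -106.15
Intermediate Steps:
W(f) = 0 (W(f) = f - f = 0)
u = -1 (u = 0 - 1 = -1)
Z = 1/87 ≈ 0.011494
K(R) = -1/87 (K(R) = (1/87)/(-1) = (1/87)*(-1) = -1/87)
(-3356 - 1101)/(m(-24, 31) + K(-23)) = (-3356 - 1101)/(42 - 1/87) = -4457/3653/87 = -4457*87/3653 = -387759/3653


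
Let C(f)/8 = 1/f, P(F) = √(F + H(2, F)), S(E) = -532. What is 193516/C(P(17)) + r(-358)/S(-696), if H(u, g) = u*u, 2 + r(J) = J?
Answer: 90/133 + 48379*√21/2 ≈ 1.1085e+5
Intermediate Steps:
r(J) = -2 + J
H(u, g) = u²
P(F) = √(4 + F) (P(F) = √(F + 2²) = √(F + 4) = √(4 + F))
C(f) = 8/f
193516/C(P(17)) + r(-358)/S(-696) = 193516/((8/(√(4 + 17)))) + (-2 - 358)/(-532) = 193516/((8/(√21))) - 360*(-1/532) = 193516/((8*(√21/21))) + 90/133 = 193516/((8*√21/21)) + 90/133 = 193516*(√21/8) + 90/133 = 48379*√21/2 + 90/133 = 90/133 + 48379*√21/2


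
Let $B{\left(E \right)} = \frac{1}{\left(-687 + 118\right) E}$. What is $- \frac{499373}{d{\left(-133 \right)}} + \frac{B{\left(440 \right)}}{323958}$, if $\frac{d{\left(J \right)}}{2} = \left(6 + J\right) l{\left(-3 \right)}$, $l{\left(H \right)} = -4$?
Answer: $- \frac{5062776112462657}{10300477859760} \approx -491.51$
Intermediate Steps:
$d{\left(J \right)} = -48 - 8 J$ ($d{\left(J \right)} = 2 \left(6 + J\right) \left(-4\right) = 2 \left(-24 - 4 J\right) = -48 - 8 J$)
$B{\left(E \right)} = - \frac{1}{569 E}$ ($B{\left(E \right)} = \frac{1}{\left(-569\right) E} = - \frac{1}{569 E}$)
$- \frac{499373}{d{\left(-133 \right)}} + \frac{B{\left(440 \right)}}{323958} = - \frac{499373}{-48 - -1064} + \frac{\left(- \frac{1}{569}\right) \frac{1}{440}}{323958} = - \frac{499373}{-48 + 1064} + \left(- \frac{1}{569}\right) \frac{1}{440} \cdot \frac{1}{323958} = - \frac{499373}{1016} - \frac{1}{81106124880} = - \frac{5062776112462657}{10300477859760}$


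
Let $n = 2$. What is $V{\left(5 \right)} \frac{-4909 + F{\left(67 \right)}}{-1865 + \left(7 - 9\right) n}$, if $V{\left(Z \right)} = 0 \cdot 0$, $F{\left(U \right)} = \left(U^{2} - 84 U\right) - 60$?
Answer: $0$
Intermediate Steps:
$F{\left(U \right)} = -60 + U^{2} - 84 U$
$V{\left(Z \right)} = 0$
$V{\left(5 \right)} \frac{-4909 + F{\left(67 \right)}}{-1865 + \left(7 - 9\right) n} = 0 \frac{-4909 - \left(5688 - 4489\right)}{-1865 + \left(7 - 9\right) 2} = 0 \frac{-4909 - 1199}{-1865 - 4} = 0 \left(- \frac{6108}{-1869}\right) = 0 \left(\left(-6108\right) \left(- \frac{1}{1869}\right)\right) = 0 \cdot \frac{2036}{623} = 0$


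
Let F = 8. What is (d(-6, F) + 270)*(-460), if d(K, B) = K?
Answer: -121440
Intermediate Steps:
(d(-6, F) + 270)*(-460) = (-6 + 270)*(-460) = 264*(-460) = -121440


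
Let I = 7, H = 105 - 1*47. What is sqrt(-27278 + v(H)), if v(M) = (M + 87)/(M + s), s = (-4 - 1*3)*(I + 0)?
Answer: I*sqrt(245357)/3 ≈ 165.11*I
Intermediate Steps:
H = 58 (H = 105 - 47 = 58)
s = -49 (s = (-4 - 1*3)*(7 + 0) = (-4 - 3)*7 = -7*7 = -49)
v(M) = (87 + M)/(-49 + M) (v(M) = (M + 87)/(M - 49) = (87 + M)/(-49 + M))
sqrt(-27278 + v(H)) = sqrt(-27278 + (87 + 58)/(-49 + 58)) = sqrt(-27278 + 145/9) = sqrt(-245357/9) = I*sqrt(245357)/3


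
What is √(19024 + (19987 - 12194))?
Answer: √26817 ≈ 163.76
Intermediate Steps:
√(19024 + (19987 - 12194)) = √(19024 + 7793) = √26817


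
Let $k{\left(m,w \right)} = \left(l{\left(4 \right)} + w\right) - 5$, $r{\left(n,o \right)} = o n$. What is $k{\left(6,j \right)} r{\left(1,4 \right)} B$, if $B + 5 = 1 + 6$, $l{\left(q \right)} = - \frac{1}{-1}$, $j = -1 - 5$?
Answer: $-80$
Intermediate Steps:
$r{\left(n,o \right)} = n o$
$j = -6$
$l{\left(q \right)} = 1$ ($l{\left(q \right)} = \left(-1\right) \left(-1\right) = 1$)
$B = 2$ ($B = -5 + \left(1 + 6\right) = -5 + 7 = 2$)
$k{\left(m,w \right)} = -4 + w$ ($k{\left(m,w \right)} = \left(1 + w\right) - 5 = -4 + w$)
$k{\left(6,j \right)} r{\left(1,4 \right)} B = \left(-4 - 6\right) 1 \cdot 4 \cdot 2 = \left(-10\right) 4 \cdot 2 = \left(-40\right) 2 = -80$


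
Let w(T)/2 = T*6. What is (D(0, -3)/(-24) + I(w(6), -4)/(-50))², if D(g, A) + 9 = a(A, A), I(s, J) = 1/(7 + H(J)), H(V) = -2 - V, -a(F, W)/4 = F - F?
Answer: 450241/3240000 ≈ 0.13896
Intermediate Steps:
a(F, W) = 0 (a(F, W) = -4*(F - F) = -4*0 = 0)
w(T) = 12*T (w(T) = 2*(T*6) = 2*(6*T) = 12*T)
I(s, J) = 1/(5 - J) (I(s, J) = 1/(7 + (-2 - J)) = 1/(5 - J))
D(g, A) = -9 (D(g, A) = -9 + 0 = -9)
(D(0, -3)/(-24) + I(w(6), -4)/(-50))² = (-9/(-24) - 1/(-5 - 4)/(-50))² = (-9*(-1/24) - 1/(-9)*(-1/50))² = (3/8 - 1*(-⅑)*(-1/50))² = (3/8 + (⅑)*(-1/50))² = (3/8 - 1/450)² = (671/1800)² = 450241/3240000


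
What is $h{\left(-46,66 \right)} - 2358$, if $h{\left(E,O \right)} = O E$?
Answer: $-5394$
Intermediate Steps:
$h{\left(E,O \right)} = E O$
$h{\left(-46,66 \right)} - 2358 = \left(-46\right) 66 - 2358 = -3036 - 2358 = -5394$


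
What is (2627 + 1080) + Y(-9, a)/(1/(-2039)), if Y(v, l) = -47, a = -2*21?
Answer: 99540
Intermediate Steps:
a = -42
(2627 + 1080) + Y(-9, a)/(1/(-2039)) = (2627 + 1080) - 47/(1/(-2039)) = 3707 - 47/(-1/2039) = 3707 - 47*(-2039) = 3707 + 95833 = 99540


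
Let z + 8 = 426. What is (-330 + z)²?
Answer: 7744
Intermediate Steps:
z = 418 (z = -8 + 426 = 418)
(-330 + z)² = (-330 + 418)² = 88² = 7744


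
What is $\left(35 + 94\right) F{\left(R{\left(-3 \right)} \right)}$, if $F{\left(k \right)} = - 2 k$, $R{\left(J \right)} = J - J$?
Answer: $0$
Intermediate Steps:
$R{\left(J \right)} = 0$
$\left(35 + 94\right) F{\left(R{\left(-3 \right)} \right)} = \left(35 + 94\right) \left(\left(-2\right) 0\right) = 129 \cdot 0 = 0$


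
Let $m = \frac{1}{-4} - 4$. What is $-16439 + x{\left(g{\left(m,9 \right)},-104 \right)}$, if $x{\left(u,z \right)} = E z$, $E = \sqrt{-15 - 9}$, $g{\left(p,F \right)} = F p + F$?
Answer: $-16439 - 208 i \sqrt{6} \approx -16439.0 - 509.49 i$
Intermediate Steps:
$m = - \frac{17}{4}$ ($m = - \frac{1}{4} - 4 = - \frac{17}{4} \approx -4.25$)
$g{\left(p,F \right)} = F + F p$
$E = 2 i \sqrt{6}$ ($E = \sqrt{-24} = 2 i \sqrt{6} \approx 4.899 i$)
$x{\left(u,z \right)} = 2 i z \sqrt{6}$ ($x{\left(u,z \right)} = 2 i \sqrt{6} z = 2 i z \sqrt{6}$)
$-16439 + x{\left(g{\left(m,9 \right)},-104 \right)} = -16439 + 2 i \left(-104\right) \sqrt{6} = -16439 - 208 i \sqrt{6}$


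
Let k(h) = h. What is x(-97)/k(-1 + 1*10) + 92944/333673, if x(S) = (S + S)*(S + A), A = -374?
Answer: 10163291066/1001019 ≈ 10153.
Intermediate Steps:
x(S) = 2*S*(-374 + S) (x(S) = (S + S)*(S - 374) = (2*S)*(-374 + S) = 2*S*(-374 + S))
x(-97)/k(-1 + 1*10) + 92944/333673 = (2*(-97)*(-374 - 97))/(-1 + 1*10) + 92944/333673 = (2*(-97)*(-471))/(-1 + 10) + 92944*(1/333673) = 91374/9 + 92944/333673 = 91374*(⅑) + 92944/333673 = 30458/3 + 92944/333673 = 10163291066/1001019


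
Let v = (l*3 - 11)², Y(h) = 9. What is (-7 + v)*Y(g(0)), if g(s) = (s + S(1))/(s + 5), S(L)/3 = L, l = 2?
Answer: 162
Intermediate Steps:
S(L) = 3*L
g(s) = (3 + s)/(5 + s) (g(s) = (s + 3*1)/(s + 5) = (s + 3)/(5 + s) = (3 + s)/(5 + s))
v = 25 (v = (2*3 - 11)² = (6 - 11)² = (-5)² = 25)
(-7 + v)*Y(g(0)) = (-7 + 25)*9 = 18*9 = 162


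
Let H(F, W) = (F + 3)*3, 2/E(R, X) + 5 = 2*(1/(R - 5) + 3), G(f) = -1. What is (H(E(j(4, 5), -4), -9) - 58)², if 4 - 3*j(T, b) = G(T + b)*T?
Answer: 49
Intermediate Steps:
j(T, b) = 4/3 + T/3 (j(T, b) = 4/3 - (-1)*T/3 = 4/3 + T/3)
E(R, X) = 2/(1 + 2/(-5 + R)) (E(R, X) = 2/(-5 + 2*(1/(R - 5) + 3)) = 2/(-5 + 2*(1/(-5 + R) + 3)) = 2/(-5 + 2*(3 + 1/(-5 + R))) = 2/(-5 + (6 + 2/(-5 + R))) = 2/(1 + 2/(-5 + R)))
H(F, W) = 9 + 3*F (H(F, W) = (3 + F)*3 = 9 + 3*F)
(H(E(j(4, 5), -4), -9) - 58)² = ((9 + 3*(2*(-5 + (4/3 + (⅓)*4))/(-3 + (4/3 + (⅓)*4)))) - 58)² = ((9 + 3*(2*(-5 + (4/3 + 4/3))/(-3 + (4/3 + 4/3)))) - 58)² = ((9 + 3*(2*(-5 + 8/3)/(-3 + 8/3))) - 58)² = ((9 + 3*(2*(-7/3)/(-⅓))) - 58)² = ((9 + 3*(2*(-3)*(-7/3))) - 58)² = ((9 + 3*14) - 58)² = ((9 + 42) - 58)² = (51 - 58)² = (-7)² = 49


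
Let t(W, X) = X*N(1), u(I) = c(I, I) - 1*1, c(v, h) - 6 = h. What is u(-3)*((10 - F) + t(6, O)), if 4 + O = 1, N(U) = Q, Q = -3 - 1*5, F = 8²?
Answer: -60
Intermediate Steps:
F = 64
Q = -8 (Q = -3 - 5 = -8)
c(v, h) = 6 + h
u(I) = 5 + I (u(I) = (6 + I) - 1*1 = (6 + I) - 1 = 5 + I)
N(U) = -8
O = -3 (O = -4 + 1 = -3)
t(W, X) = -8*X (t(W, X) = X*(-8) = -8*X)
u(-3)*((10 - F) + t(6, O)) = (5 - 3)*((10 - 1*64) - 8*(-3)) = 2*((10 - 64) + 24) = 2*(-54 + 24) = 2*(-30) = -60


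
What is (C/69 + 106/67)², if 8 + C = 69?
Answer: 129982801/21372129 ≈ 6.0819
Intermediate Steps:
C = 61 (C = -8 + 69 = 61)
(C/69 + 106/67)² = (61/69 + 106/67)² = (11401/4623)² = 129982801/21372129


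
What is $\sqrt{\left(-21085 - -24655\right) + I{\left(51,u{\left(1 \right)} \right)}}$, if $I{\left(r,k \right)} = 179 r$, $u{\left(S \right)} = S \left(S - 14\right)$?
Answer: $3 \sqrt{1411} \approx 112.69$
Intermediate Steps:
$u{\left(S \right)} = S \left(-14 + S\right)$
$\sqrt{\left(-21085 - -24655\right) + I{\left(51,u{\left(1 \right)} \right)}} = \sqrt{\left(-21085 - -24655\right) + 179 \cdot 51} = \sqrt{\left(-21085 + 24655\right) + 9129} = \sqrt{3570 + 9129} = \sqrt{12699} = 3 \sqrt{1411}$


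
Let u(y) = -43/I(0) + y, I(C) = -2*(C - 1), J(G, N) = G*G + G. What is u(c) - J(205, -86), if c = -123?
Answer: -84749/2 ≈ -42375.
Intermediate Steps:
J(G, N) = G + G**2 (J(G, N) = G**2 + G = G + G**2)
I(C) = 2 - 2*C (I(C) = -2*(-1 + C) = 2 - 2*C)
u(y) = -43/2 + y (u(y) = -43/(2 - 2*0) + y = -43/(2 + 0) + y = -43/2 + y)
u(c) - J(205, -86) = (-43/2 - 123) - 205*(1 + 205) = -289/2 - 205*206 = -289/2 - 1*42230 = -289/2 - 42230 = -84749/2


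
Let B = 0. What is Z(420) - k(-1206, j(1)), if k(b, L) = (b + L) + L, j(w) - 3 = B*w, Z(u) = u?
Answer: 1620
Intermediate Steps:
j(w) = 3 (j(w) = 3 + 0*w = 3 + 0 = 3)
k(b, L) = b + 2*L (k(b, L) = (L + b) + L = b + 2*L)
Z(420) - k(-1206, j(1)) = 420 - (-1206 + 2*3) = 420 - (-1206 + 6) = 420 - 1*(-1200) = 420 + 1200 = 1620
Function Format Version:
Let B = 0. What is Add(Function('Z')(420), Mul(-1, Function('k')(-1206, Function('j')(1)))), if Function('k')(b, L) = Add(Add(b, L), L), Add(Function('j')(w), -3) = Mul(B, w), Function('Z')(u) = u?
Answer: 1620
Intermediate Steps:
Function('j')(w) = 3 (Function('j')(w) = Add(3, Mul(0, w)) = Add(3, 0) = 3)
Function('k')(b, L) = Add(b, Mul(2, L)) (Function('k')(b, L) = Add(Add(L, b), L) = Add(b, Mul(2, L)))
Add(Function('Z')(420), Mul(-1, Function('k')(-1206, Function('j')(1)))) = Add(420, Mul(-1, Add(-1206, Mul(2, 3)))) = Add(420, Mul(-1, Add(-1206, 6))) = Add(420, Mul(-1, -1200)) = Add(420, 1200) = 1620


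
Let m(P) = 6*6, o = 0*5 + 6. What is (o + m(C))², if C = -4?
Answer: 1764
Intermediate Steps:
o = 6 (o = 0 + 6 = 6)
m(P) = 36
(o + m(C))² = (6 + 36)² = 42² = 1764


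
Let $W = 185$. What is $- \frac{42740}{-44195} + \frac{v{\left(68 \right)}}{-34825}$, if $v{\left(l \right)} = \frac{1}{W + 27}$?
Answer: $\frac{63109020361}{65257453100} \approx 0.96708$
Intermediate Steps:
$v{\left(l \right)} = \frac{1}{212}$ ($v{\left(l \right)} = \frac{1}{185 + 27} = \frac{1}{212}$)
$- \frac{42740}{-44195} + \frac{v{\left(68 \right)}}{-34825} = - \frac{42740}{-44195} + \frac{1}{212 \left(-34825\right)} = \left(-42740\right) \left(- \frac{1}{44195}\right) + \frac{1}{212} \left(- \frac{1}{34825}\right) = \frac{8548}{8839} - \frac{1}{7382900} = \frac{63109020361}{65257453100}$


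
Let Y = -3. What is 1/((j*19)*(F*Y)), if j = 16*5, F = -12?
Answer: 1/54720 ≈ 1.8275e-5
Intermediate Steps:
j = 80
1/((j*19)*(F*Y)) = 1/((80*19)*(-12*(-3))) = 1/(1520*36) = 1/54720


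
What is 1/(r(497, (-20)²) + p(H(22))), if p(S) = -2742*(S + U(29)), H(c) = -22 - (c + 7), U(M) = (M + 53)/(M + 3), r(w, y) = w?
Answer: 8/1066501 ≈ 7.5012e-6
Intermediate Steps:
U(M) = (53 + M)/(3 + M)
H(c) = -29 - c (H(c) = -22 - (7 + c) = -22 + (-7 - c) = -29 - c)
p(S) = -56211/8 - 2742*S (p(S) = -2742*(S + (53 + 29)/(3 + 29)) = -2742*(S + 82/32) = -2742*(S + (1/32)*82) = -2742*(S + 41/16) = -2742*(41/16 + S) = -56211/8 - 2742*S)
1/(r(497, (-20)²) + p(H(22))) = 1/(497 + (-56211/8 - 2742*(-29 - 1*22))) = 1/(497 + (-56211/8 - 2742*(-29 - 22))) = 1/(497 + (-56211/8 - 2742*(-51))) = 1/(497 + (-56211/8 + 139842)) = 1/(497 + 1062525/8) = 1/(1066501/8) = 8/1066501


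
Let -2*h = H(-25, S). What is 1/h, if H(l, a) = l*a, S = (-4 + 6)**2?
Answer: 1/50 ≈ 0.020000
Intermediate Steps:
S = 4 (S = 2**2 = 4)
H(l, a) = a*l
h = 50 (h = -2*(-25) = -1/2*(-100) = 50)
1/h = 1/50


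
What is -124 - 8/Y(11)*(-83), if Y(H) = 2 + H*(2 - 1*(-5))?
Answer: -9132/79 ≈ -115.59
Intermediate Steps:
Y(H) = 2 + 7*H (Y(H) = 2 + H*(2 + 5) = 2 + H*7 = 2 + 7*H)
-124 - 8/Y(11)*(-83) = -124 - 8/(2 + 7*11)*(-83) = -124 - 8/(2 + 77)*(-83) = -124 - 8/79*(-83) = -124 + 664/79 = -9132/79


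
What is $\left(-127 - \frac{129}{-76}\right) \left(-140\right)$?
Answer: $\frac{333305}{19} \approx 17542.0$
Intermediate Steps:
$\left(-127 - \frac{129}{-76}\right) \left(-140\right) = \left(-127 - - \frac{129}{76}\right) \left(-140\right) = \left(-127 + \frac{129}{76}\right) \left(-140\right) = \left(- \frac{9523}{76}\right) \left(-140\right) = \frac{333305}{19}$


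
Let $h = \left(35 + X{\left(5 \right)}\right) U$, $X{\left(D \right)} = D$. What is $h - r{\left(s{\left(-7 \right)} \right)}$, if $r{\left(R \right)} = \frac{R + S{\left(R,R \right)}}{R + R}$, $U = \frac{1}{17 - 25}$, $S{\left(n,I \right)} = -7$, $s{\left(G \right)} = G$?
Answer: $-6$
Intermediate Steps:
$U = - \frac{1}{8}$ ($U = \frac{1}{-8} = - \frac{1}{8} \approx -0.125$)
$h = -5$ ($h = \left(35 + 5\right) \left(- \frac{1}{8}\right) = 40 \left(- \frac{1}{8}\right) = -5$)
$r{\left(R \right)} = \frac{-7 + R}{2 R}$ ($r{\left(R \right)} = \frac{R - 7}{R + R} = \frac{-7 + R}{2 R}$)
$h - r{\left(s{\left(-7 \right)} \right)} = -5 - \frac{-7 - 7}{2 \left(-7\right)} = -5 - \frac{1}{2} \left(- \frac{1}{7}\right) \left(-14\right) = -5 - 1 = -6$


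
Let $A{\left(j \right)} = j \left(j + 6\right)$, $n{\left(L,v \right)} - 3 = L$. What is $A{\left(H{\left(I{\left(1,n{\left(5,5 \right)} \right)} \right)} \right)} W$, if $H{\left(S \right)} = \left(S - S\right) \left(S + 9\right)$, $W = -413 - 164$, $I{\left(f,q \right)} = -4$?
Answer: $0$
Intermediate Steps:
$n{\left(L,v \right)} = 3 + L$
$W = -577$
$H{\left(S \right)} = 0$ ($H{\left(S \right)} = 0 \left(9 + S\right) = 0$)
$A{\left(j \right)} = j \left(6 + j\right)$
$A{\left(H{\left(I{\left(1,n{\left(5,5 \right)} \right)} \right)} \right)} W = 0 \left(6 + 0\right) \left(-577\right) = 0 \cdot 6 \left(-577\right) = 0 \left(-577\right) = 0$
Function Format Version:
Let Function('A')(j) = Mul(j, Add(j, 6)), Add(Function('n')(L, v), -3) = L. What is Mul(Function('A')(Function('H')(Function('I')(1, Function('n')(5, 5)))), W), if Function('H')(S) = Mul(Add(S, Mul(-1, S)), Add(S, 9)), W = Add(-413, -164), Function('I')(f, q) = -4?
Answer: 0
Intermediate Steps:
Function('n')(L, v) = Add(3, L)
W = -577
Function('H')(S) = 0 (Function('H')(S) = Mul(0, Add(9, S)) = 0)
Function('A')(j) = Mul(j, Add(6, j))
Mul(Function('A')(Function('H')(Function('I')(1, Function('n')(5, 5)))), W) = Mul(Mul(0, Add(6, 0)), -577) = Mul(Mul(0, 6), -577) = Mul(0, -577) = 0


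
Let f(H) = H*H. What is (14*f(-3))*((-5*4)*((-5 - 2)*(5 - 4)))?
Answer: 17640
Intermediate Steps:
f(H) = H**2
(14*f(-3))*((-5*4)*((-5 - 2)*(5 - 4))) = (14*(-3)**2)*((-5*4)*((-5 - 2)*(5 - 4))) = (14*9)*(-(-140)) = 126*(-20*(-7)) = 126*140 = 17640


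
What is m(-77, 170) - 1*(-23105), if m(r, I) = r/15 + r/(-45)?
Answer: 1039571/45 ≈ 23102.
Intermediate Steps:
m(r, I) = 2*r/45 (m(r, I) = r*(1/15) + r*(-1/45) = r/15 - r/45 = 2*r/45)
m(-77, 170) - 1*(-23105) = (2/45)*(-77) - 1*(-23105) = -154/45 + 23105 = 1039571/45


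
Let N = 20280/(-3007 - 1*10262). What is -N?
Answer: 6760/4423 ≈ 1.5284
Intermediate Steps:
N = -6760/4423 (N = 20280/(-3007 - 10262) = 20280/(-13269) = 20280*(-1/13269) = -6760/4423 ≈ -1.5284)
-N = -1*(-6760/4423) = 6760/4423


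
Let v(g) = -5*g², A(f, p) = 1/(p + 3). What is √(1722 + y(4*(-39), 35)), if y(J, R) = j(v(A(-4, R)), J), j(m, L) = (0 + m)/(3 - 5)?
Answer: √9946282/76 ≈ 41.497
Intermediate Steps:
A(f, p) = 1/(3 + p)
j(m, L) = -m/2 (j(m, L) = m/(-2) = m*(-½) = -m/2)
y(J, R) = 5/(2*(3 + R)²) (y(J, R) = -(-5)*(1/(3 + R))²/2 = -(-5)/(2*(3 + R)²) = 5/(2*(3 + R)²))
√(1722 + y(4*(-39), 35)) = √(1722 + 5/(2*(3 + 35)²)) = √(1722 + (5/2)/38²) = √(1722 + (5/2)*(1/1444)) = √(1722 + 5/2888) = √(4973141/2888) = √9946282/76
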